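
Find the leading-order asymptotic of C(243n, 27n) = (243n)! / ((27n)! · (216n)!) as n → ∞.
C(243n, 27n) ~ (387420489/16777216)^(27n) · sqrt(9/(16π·27n))

Write N = 27n. Apply Stirling to each factorial:
  (9N)! ~ sqrt(2π·9N) · (9N/e)^(9N),
  N! ~ sqrt(2π N) · (N/e)^N,
  (8N)! ~ sqrt(2π·8N) · (8N/e)^(8N).
The exponential factors combine to (9N)^(9N) / (N^N · (8N)^(8N)) = 9^(9N)/8^(8N) = (9^9/8^8)^N = (387420489/16777216)^N.
The square-root prefactors combine to sqrt(2π·9N) / (sqrt(2π N)·sqrt(2π·8N)) = sqrt(9 / (2π·8·N)) = sqrt(9/(16π·27n)).
Substituting N = 27n: C(243n, 27n) ~ (387420489/16777216)^(27n) · sqrt(9/(16π·27n)).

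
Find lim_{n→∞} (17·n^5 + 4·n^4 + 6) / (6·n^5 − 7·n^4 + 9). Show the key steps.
lim = 17/6

For large n the leading n^5 terms dominate both numerator and denominator. Dividing top and bottom by n^5, every other term tends to 0, leaving 17/6.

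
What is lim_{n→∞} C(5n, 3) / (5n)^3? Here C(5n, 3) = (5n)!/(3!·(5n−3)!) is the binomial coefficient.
lim = 1/3! = 1/6

With N = 5n → ∞: C(N, 3) / N^3 = [N(N−1)…(N−2)] / (3! · N^3) = (1/3!) · 1 · (1 − 1/(5n)) · (1 − 2/(5n)). Each factor → 1 as N → ∞, so the limit is 1/3! = 1/6.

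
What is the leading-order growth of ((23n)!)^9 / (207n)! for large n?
((23n)!)^9/(207n)! ~ ((2π·23n)^(8/2) / 3) · 9^(−9·23n)  →  0

Write N = 23n. Stirling: N! ~ sqrt(2π N)(N/e)^N and (9N)! ~ sqrt(2π·9N)·(9N/e)^(9N).
  (N!)^9/(9N)! ~ (2π N)^(9/2) (N/e)^(9N) / [sqrt(2π·9N) (9N/e)^(9N)]
     = (2π N)^(9/2) / sqrt(2π·9N) · (N/(9N))^(9N)
     = (2π N)^((9−1)/2) / 3 · 9^(−9N).
Since 9^9 > 1, the factor 9^(−9N) decays exponentially, so the ratio → 0. Substituting N = 23n gives the stated form.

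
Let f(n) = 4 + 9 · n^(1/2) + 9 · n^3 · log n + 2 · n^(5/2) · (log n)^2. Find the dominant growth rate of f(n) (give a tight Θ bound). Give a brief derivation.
f(n) ∈ Θ(n^3 · log n)

Compare the terms by growth order. For large n, n^a · (log n)^b dominates n^a' · (log n)^b' iff a > a', or (a = a' and b > b'). Ranking the 4 terms shows the dominant one is 9 · n^3 · log n. Hence f(n) ∈ Θ(n^3 · log n).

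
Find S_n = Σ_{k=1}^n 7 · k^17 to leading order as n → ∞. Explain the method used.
S_n ~ 7 · n^18 / 18

By integral comparison (Euler-Maclaurin), Σ_{k=1}^n 7 · k^17 = 7 · ∫_0^n x^17 dx + O(n^17) = 7 · n^18/18 + O(n^17). (Equivalently, Faulhaber's formula gives the same leading term.)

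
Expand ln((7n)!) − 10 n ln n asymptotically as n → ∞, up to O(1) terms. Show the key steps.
ln((7n)!) − 10 n ln n = −3 n ln n + 7(ln 7 − 1) n + (1/2) ln(2π·7n) + O(1/n)

Stirling: ln((7n)!) = 7n ln(7n) − 7n + (1/2) ln(2π·7n) + O(1/n).
Expand 7n ln(7n) = 7n (ln n + ln 7) = 7n ln n + 7n ln 7.
Subtract 10n ln n: leading term is (7 − 10) n ln n = −3 n ln n. The next term is 7n ln 7 − 7n = 7(ln 7 − 1) n. Then the (1/2) ln(2π·7n) correction.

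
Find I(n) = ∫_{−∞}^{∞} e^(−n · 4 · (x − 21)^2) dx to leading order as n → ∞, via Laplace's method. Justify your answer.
I(n) = sqrt(π/(4n))

Here φ(x) = 4 · (x − 21)^2 has its unique minimum at x* = 21 with φ(x*) = 0 and φ''(x*) = 8. Laplace's method gives
  I(n) ~ e^(−n φ(x*)) · sqrt(2π / (n · φ''(x*))) = sqrt(2π / (8n)) = sqrt(π/(4n)).
This is exact: substituting u = (x − 21)·sqrt(4n) gives I(n) = (1/sqrt(4n)) ∫_{−∞}^{∞} e^(−u^2) du = sqrt(π/(4n)).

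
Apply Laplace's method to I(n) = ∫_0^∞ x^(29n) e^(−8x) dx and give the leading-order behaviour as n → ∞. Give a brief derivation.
I(n) ~ (sqrt(2π·29n) / 8) · (29n/(8e))^(29n)

Write the integrand as exp(29n ln x − 8x) and set f(x) = 29n ln x − 8x. Then f'(x) = 29n/x − 8 = 0 at x* = 29n/8, and f''(x*) = −29n/x*^2 = −8^2/(29n). Laplace's method (interior maximum) gives
  I(n) ~ e^(f(x*)) · sqrt(2π / |f''(x*)|)
        = exp(29n ln(29n/8) − 29n) · sqrt(2π · 29n / 8^2)
        = (29n/8)^(29n) e^(−29n) · sqrt(2π·29n) / 8
        = (sqrt(2π·29n) / 8) · (29n/(8e))^(29n).
This matches Γ(29n+1)/8^(29n+1) with Stirling applied to Γ.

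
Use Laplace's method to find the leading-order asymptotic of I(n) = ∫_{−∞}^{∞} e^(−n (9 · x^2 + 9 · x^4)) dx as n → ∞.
I(n) ~ sqrt(π/(9n))

φ(x) = 9 · x^2 + 9 · x^4 has its unique global minimum at x* = 0 (since φ'(x) = 18x + 36x^3 = 0 only at x = 0 for real x with both coefficients positive, and φ → ∞ as |x| → ∞). At x* = 0, φ(0) = 0 and φ''(0) = 18. Laplace's method then gives
  I(n) ~ sqrt(2π / (n · φ''(0))) · e^(−n φ(0)) = sqrt(2π / (18n)) = sqrt(π/(9n)).
The 9 · x^4 term contributes only at subleading order (an O(1/n) relative correction).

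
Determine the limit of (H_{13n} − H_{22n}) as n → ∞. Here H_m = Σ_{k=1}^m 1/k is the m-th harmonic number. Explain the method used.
lim = ln(13/22)

Euler-Maclaurin gives H_m = ln m + γ + 1/(2m) + O(1/m^2). The γ and O(1/m) terms cancel in the difference:
  H_{13n} − H_{22n} = ln(13n) − ln(22n) + O(1/n) = ln(13/22) + O(1/n).
Hence the limit is ln(13/22).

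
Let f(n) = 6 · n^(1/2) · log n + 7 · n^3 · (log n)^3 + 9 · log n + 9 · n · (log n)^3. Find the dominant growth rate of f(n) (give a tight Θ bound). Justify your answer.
f(n) ∈ Θ(n^3 · (log n)^3)

Compare the terms by growth order. For large n, n^a · (log n)^b dominates n^a' · (log n)^b' iff a > a', or (a = a' and b > b'). Ranking the 4 terms shows the dominant one is 7 · n^3 · (log n)^3. Hence f(n) ∈ Θ(n^3 · (log n)^3).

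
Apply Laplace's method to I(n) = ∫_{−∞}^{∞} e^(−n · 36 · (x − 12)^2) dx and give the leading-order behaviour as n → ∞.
I(n) = sqrt(π/(36n))

Here φ(x) = 36 · (x − 12)^2 has its unique minimum at x* = 12 with φ(x*) = 0 and φ''(x*) = 72. Laplace's method gives
  I(n) ~ e^(−n φ(x*)) · sqrt(2π / (n · φ''(x*))) = sqrt(2π / (72n)) = sqrt(π/(36n)).
This is exact: substituting u = (x − 12)·sqrt(36n) gives I(n) = (1/sqrt(36n)) ∫_{−∞}^{∞} e^(−u^2) du = sqrt(π/(36n)).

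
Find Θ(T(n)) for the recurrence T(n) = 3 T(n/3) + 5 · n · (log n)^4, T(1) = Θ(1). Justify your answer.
T(n) = Θ(n · (log n)^5)

Here log_3 3 = 1 and f(n) = 5 · n · (log n)^4 = Θ(n^(log_3 3) · (log n)^4). This is the extended Case 2 of the master theorem (f matches the critical exponent up to log factors), giving T(n) = Θ(n^(log_3 3) · (log n)^(4+1)) = Θ(n · (log n)^5).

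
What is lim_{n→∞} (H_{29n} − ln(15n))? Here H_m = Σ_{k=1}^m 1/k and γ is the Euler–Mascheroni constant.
lim = ln(29/15) + γ

By Euler-Maclaurin, H_m = ln m + γ + O(1/m). So
  H_{29n} − ln(15n) = ln(29n) + γ − ln(15n) + O(1/n)
                       = ln(29/15) + γ + O(1/n).
Hence the limit is ln(29/15) + γ.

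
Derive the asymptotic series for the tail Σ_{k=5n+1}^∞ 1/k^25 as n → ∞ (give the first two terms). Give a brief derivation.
Σ_{k>5n} 1/k^25 = 1/(24 · (5n)^24) − 1/(2 · (5n)^25) + O(1/(5n)^26)

Compare to the integral: ∫_{5n}^∞ x^(−25) dx = [−x^(−24)/24]_{5n}^∞ = 1/((25−1)·(5n)^24). The Euler-Maclaurin correction adds −f(5n)/2 = −1/(2·(5n)^25). Euler-Maclaurin then gives
  Σ_{k>5n} 1/k^25 = ∫_{5n}^∞ dx/x^25 − 1/(2·(5n)^25) + O(1/(5n)^26).
(Equivalently this is ζ(25) − Σ_{k≤5n} 1/k^25.)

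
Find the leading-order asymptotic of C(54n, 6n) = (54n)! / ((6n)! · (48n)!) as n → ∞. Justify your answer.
C(54n, 6n) ~ (387420489/16777216)^(6n) · sqrt(9/(16π·6n))

Write N = 6n. Apply Stirling to each factorial:
  (9N)! ~ sqrt(2π·9N) · (9N/e)^(9N),
  N! ~ sqrt(2π N) · (N/e)^N,
  (8N)! ~ sqrt(2π·8N) · (8N/e)^(8N).
The exponential factors combine to (9N)^(9N) / (N^N · (8N)^(8N)) = 9^(9N)/8^(8N) = (9^9/8^8)^N = (387420489/16777216)^N.
The square-root prefactors combine to sqrt(2π·9N) / (sqrt(2π N)·sqrt(2π·8N)) = sqrt(9 / (2π·8·N)) = sqrt(9/(16π·6n)).
Substituting N = 6n: C(54n, 6n) ~ (387420489/16777216)^(6n) · sqrt(9/(16π·6n)).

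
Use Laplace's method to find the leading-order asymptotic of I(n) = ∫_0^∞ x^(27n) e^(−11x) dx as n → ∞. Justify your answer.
I(n) ~ (sqrt(2π·27n) / 11) · (27n/(11e))^(27n)

Write the integrand as exp(27n ln x − 11x) and set f(x) = 27n ln x − 11x. Then f'(x) = 27n/x − 11 = 0 at x* = 27n/11, and f''(x*) = −27n/x*^2 = −11^2/(27n). Laplace's method (interior maximum) gives
  I(n) ~ e^(f(x*)) · sqrt(2π / |f''(x*)|)
        = exp(27n ln(27n/11) − 27n) · sqrt(2π · 27n / 11^2)
        = (27n/11)^(27n) e^(−27n) · sqrt(2π·27n) / 11
        = (sqrt(2π·27n) / 11) · (27n/(11e))^(27n).
This matches Γ(27n+1)/11^(27n+1) with Stirling applied to Γ.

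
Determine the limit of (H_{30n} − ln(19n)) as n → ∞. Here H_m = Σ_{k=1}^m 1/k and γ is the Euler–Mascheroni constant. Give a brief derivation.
lim = ln(30/19) + γ

By Euler-Maclaurin, H_m = ln m + γ + O(1/m). So
  H_{30n} − ln(19n) = ln(30n) + γ − ln(19n) + O(1/n)
                       = ln(30/19) + γ + O(1/n).
Hence the limit is ln(30/19) + γ.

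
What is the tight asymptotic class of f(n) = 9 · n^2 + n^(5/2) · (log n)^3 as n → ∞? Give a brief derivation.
f(n) ∈ Θ(n^(5/2) · (log n)^3)

Compare the terms by growth order. For large n, n^a · (log n)^b dominates n^a' · (log n)^b' iff a > a', or (a = a' and b > b'). Ranking the 2 terms shows the dominant one is n^(5/2) · (log n)^3. Hence f(n) ∈ Θ(n^(5/2) · (log n)^3).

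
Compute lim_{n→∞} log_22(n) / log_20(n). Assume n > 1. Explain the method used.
lim = ln(20) / ln(22) = log_22(20)

Change of base: log_22(n) = ln n / ln 22 and log_20(n) = ln n / ln 20. The ratio is (ln n / ln 22) · (ln 20 / ln n) = ln 20 / ln 22, a constant independent of n. So the limit is ln 20 / ln 22 = log_22(20).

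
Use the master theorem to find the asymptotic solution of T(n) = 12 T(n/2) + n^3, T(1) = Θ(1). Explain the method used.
T(n) = Θ(n^(log_2 12))

Master theorem: compare f(n) = n^3 to n^(log_2 12) where log_2 12 ≈ 3.585. Since 3 < log_2 12, we have f(n) = O(n^(log_2 12 − ε)) for some ε > 0 — Case 1. Hence T(n) = Θ(n^(log_2 12)).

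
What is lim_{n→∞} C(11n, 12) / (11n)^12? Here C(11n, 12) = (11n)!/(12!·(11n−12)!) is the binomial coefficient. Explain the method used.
lim = 1/12! = 1/479001600

With N = 11n → ∞: C(N, 12) / N^12 = [N(N−1)…(N−11)] / (12! · N^12) = (1/12!) · 1 · (1 − 1/(11n)) · … · (1 − 11/(11n)). Each factor → 1 as N → ∞, so the limit is 1/12! = 1/479001600.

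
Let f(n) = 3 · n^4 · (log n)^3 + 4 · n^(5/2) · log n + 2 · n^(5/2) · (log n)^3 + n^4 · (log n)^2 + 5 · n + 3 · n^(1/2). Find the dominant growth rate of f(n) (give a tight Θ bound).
f(n) ∈ Θ(n^4 · (log n)^3)

Compare the terms by growth order. For large n, n^a · (log n)^b dominates n^a' · (log n)^b' iff a > a', or (a = a' and b > b'). Ranking the 6 terms shows the dominant one is 3 · n^4 · (log n)^3. Hence f(n) ∈ Θ(n^4 · (log n)^3).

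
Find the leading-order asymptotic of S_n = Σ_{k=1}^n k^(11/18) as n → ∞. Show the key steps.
S_n ~ (18/29) · n^(29/18)

Integral comparison: Σ_{k=1}^n k^(11/18) = ∫_0^n x^(11/18) dx + O(n^(11/18)). The integral is n^(1 + 11/18) / (1 + 11/18) = n^((11+18)/18) / ((11+18)/18) = (18/29) · n^(29/18).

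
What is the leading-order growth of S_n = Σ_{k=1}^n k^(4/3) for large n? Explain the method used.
S_n ~ (3/7) · n^(7/3)

Integral comparison: Σ_{k=1}^n k^(4/3) = ∫_0^n x^(4/3) dx + O(n^(4/3)). The integral is n^(1 + 4/3) / (1 + 4/3) = n^((4+3)/3) / ((4+3)/3) = (3/7) · n^(7/3).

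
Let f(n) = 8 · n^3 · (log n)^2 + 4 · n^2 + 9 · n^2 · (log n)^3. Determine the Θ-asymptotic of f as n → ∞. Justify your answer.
f(n) ∈ Θ(n^3 · (log n)^2)

Compare the terms by growth order. For large n, n^a · (log n)^b dominates n^a' · (log n)^b' iff a > a', or (a = a' and b > b'). Ranking the 3 terms shows the dominant one is 8 · n^3 · (log n)^2. Hence f(n) ∈ Θ(n^3 · (log n)^2).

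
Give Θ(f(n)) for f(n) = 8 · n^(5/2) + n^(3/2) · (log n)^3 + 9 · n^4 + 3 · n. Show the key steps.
f(n) ∈ Θ(n^4)

Compare the terms by growth order. For large n, n^a · (log n)^b dominates n^a' · (log n)^b' iff a > a', or (a = a' and b > b'). Ranking the 4 terms shows the dominant one is 9 · n^4. Hence f(n) ∈ Θ(n^4).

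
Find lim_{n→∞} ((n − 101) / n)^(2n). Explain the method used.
lim = e^(−202)

Rewrite as (1 − 101/n)^(2n). By the standard limit (1 + x/n)^n → e^x, we have (1 − 101/n)^n → e^(−101), and raising to the 2nd power gives e^(−202).
More precisely, ln[(1 − 101/n)^(2n)] = 2n · ln(1 − 101/n) = 2n · (-101/n + O(1/n^2)) = -202 + O(1/n) → -202.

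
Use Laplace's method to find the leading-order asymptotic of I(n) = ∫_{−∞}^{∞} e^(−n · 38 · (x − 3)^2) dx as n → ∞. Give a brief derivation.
I(n) = sqrt(π/(38n))

Here φ(x) = 38 · (x − 3)^2 has its unique minimum at x* = 3 with φ(x*) = 0 and φ''(x*) = 76. Laplace's method gives
  I(n) ~ e^(−n φ(x*)) · sqrt(2π / (n · φ''(x*))) = sqrt(2π / (76n)) = sqrt(π/(38n)).
This is exact: substituting u = (x − 3)·sqrt(38n) gives I(n) = (1/sqrt(38n)) ∫_{−∞}^{∞} e^(−u^2) du = sqrt(π/(38n)).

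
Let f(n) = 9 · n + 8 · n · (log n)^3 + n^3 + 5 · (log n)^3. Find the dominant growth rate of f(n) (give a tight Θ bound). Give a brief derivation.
f(n) ∈ Θ(n^3)

Compare the terms by growth order. For large n, n^a · (log n)^b dominates n^a' · (log n)^b' iff a > a', or (a = a' and b > b'). Ranking the 4 terms shows the dominant one is n^3. Hence f(n) ∈ Θ(n^3).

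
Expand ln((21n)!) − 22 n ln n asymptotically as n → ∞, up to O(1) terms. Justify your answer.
ln((21n)!) − 22 n ln n = −n ln n + 21(ln 21 − 1) n + (1/2) ln(2π·21n) + O(1/n)

Stirling: ln((21n)!) = 21n ln(21n) − 21n + (1/2) ln(2π·21n) + O(1/n).
Expand 21n ln(21n) = 21n (ln n + ln 21) = 21n ln n + 21n ln 21.
Subtract 22n ln n: leading term is (21 − 22) n ln n = −n ln n. The next term is 21n ln 21 − 21n = 21(ln 21 − 1) n. Then the (1/2) ln(2π·21n) correction.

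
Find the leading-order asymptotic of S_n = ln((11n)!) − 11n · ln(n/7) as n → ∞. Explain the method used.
S_n ~ 11n · (ln 77 − 1) + O(ln n)

Stirling: ln((11n)!) = 11n ln(11n) − 11n + O(ln n).
  S_n = 11n ln(11n) − 11n − 11n ln(n/7) + O(ln n)
      = 11n ln(11n) − 11n ln n + 11n ln 7 − 11n + O(ln n)
      = 11n ln 11 + 11n ln 7 − 11n + O(ln n)
      = 11n (ln 77 − 1) + O(ln n).
Numerically ln(77) − 1 ≈ 3.3438.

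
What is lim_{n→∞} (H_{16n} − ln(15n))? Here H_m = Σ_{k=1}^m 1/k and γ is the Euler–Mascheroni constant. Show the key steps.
lim = ln(16/15) + γ

By Euler-Maclaurin, H_m = ln m + γ + O(1/m). So
  H_{16n} − ln(15n) = ln(16n) + γ − ln(15n) + O(1/n)
                       = ln(16/15) + γ + O(1/n).
Hence the limit is ln(16/15) + γ.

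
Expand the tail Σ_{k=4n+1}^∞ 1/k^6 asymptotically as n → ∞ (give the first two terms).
Σ_{k>4n} 1/k^6 = 1/(5 · (4n)^5) − 1/(2 · (4n)^6) + O(1/(4n)^7)

Compare to the integral: ∫_{4n}^∞ x^(−6) dx = [−x^(−5)/5]_{4n}^∞ = 1/((6−1)·(4n)^5). The Euler-Maclaurin correction adds −f(4n)/2 = −1/(2·(4n)^6). Euler-Maclaurin then gives
  Σ_{k>4n} 1/k^6 = ∫_{4n}^∞ dx/x^6 − 1/(2·(4n)^6) + O(1/(4n)^7).
(Equivalently this is ζ(6) − Σ_{k≤4n} 1/k^6.)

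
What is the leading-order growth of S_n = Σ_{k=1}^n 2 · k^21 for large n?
S_n ~ n^22 / 11

By integral comparison (Euler-Maclaurin), Σ_{k=1}^n 2 · k^21 = 2 · ∫_0^n x^21 dx + O(n^21) = 2 · n^22/22 = n^22 / 11 + O(n^21). (Equivalently, Faulhaber's formula gives the same leading term.)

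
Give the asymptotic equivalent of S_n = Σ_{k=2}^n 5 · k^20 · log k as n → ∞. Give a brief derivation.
S_n ~ 5 · n^21 log n / 21 − 5 · n^21 / 441

By integral comparison, S_n = ∫_1^n 5 · x^20 · log x dx + O(n^20 · log n). For the integral, ∫ x^20 log x dx = n^21 log n / 21 − n^21/441 (integration by parts). Hence S_n ~ 5 · n^21 log n / 21 − 5 · n^21 / 441.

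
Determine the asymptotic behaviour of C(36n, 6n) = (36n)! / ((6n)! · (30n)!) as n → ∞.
C(36n, 6n) ~ (46656/3125)^(6n) · sqrt(3/(5π·6n))

Write N = 6n. Apply Stirling to each factorial:
  (6N)! ~ sqrt(2π·6N) · (6N/e)^(6N),
  N! ~ sqrt(2π N) · (N/e)^N,
  (5N)! ~ sqrt(2π·5N) · (5N/e)^(5N).
The exponential factors combine to (6N)^(6N) / (N^N · (5N)^(5N)) = 6^(6N)/5^(5N) = (6^6/5^5)^N = (46656/3125)^N.
The square-root prefactors combine to sqrt(2π·6N) / (sqrt(2π N)·sqrt(2π·5N)) = sqrt(6 / (2π·5·N)) = sqrt(3/(5π·6n)).
Substituting N = 6n: C(36n, 6n) ~ (46656/3125)^(6n) · sqrt(3/(5π·6n)).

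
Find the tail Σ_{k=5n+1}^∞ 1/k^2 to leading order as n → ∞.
Σ_{k>5n} 1/k^2 ~ 1/(1 · (5n))

Compare to the integral: ∫_{5n}^∞ x^(−2) dx = [−x^(−1)/1]_{5n}^∞ = 1/((2−1)·(5n)). Euler-Maclaurin then gives
  Σ_{k>5n} 1/k^2 = ∫_{5n}^∞ dx/x^2 − 1/(2·(5n)^2) + O(1/(5n)^3).
(Equivalently this is ζ(2) − Σ_{k≤5n} 1/k^2.)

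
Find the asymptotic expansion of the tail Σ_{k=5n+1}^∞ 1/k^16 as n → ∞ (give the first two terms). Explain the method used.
Σ_{k>5n} 1/k^16 = 1/(15 · (5n)^15) − 1/(2 · (5n)^16) + O(1/(5n)^17)

Compare to the integral: ∫_{5n}^∞ x^(−16) dx = [−x^(−15)/15]_{5n}^∞ = 1/((16−1)·(5n)^15). The Euler-Maclaurin correction adds −f(5n)/2 = −1/(2·(5n)^16). Euler-Maclaurin then gives
  Σ_{k>5n} 1/k^16 = ∫_{5n}^∞ dx/x^16 − 1/(2·(5n)^16) + O(1/(5n)^17).
(Equivalently this is ζ(16) − Σ_{k≤5n} 1/k^16.)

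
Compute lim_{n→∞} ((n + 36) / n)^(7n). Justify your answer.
lim = e^252

Rewrite as (1 + 36/n)^(7n). By the standard limit (1 + x/n)^n → e^x, we have (1 + 36/n)^n → e^36, and raising to the 7th power gives e^252.
More precisely, ln[(1 + 36/n)^(7n)] = 7n · ln(1 + 36/n) = 7n · (36/n + O(1/n^2)) = 252 + O(1/n) → 252.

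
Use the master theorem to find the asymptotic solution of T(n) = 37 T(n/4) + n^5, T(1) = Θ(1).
T(n) = Θ(n^5)

log_4 37 ≈ 2.605. f(n) = n^5 dominates n^(log_4 37) since 5 > 2.605, and the regularity condition a·f(n/b) = 37·(n/4)^5 = (37/1024)·n^5 ≤ c·f(n) holds with c = 37/1024 ≈ 0.0361 < 1. So this is Case 3: T(n) = Θ(f(n)) = Θ(n^5).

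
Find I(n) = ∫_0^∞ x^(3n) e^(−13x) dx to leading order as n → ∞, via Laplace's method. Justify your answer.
I(n) ~ (sqrt(2π·3n) / 13) · (3n/(13e))^(3n)

Write the integrand as exp(3n ln x − 13x) and set f(x) = 3n ln x − 13x. Then f'(x) = 3n/x − 13 = 0 at x* = 3n/13, and f''(x*) = −3n/x*^2 = −13^2/(3n). Laplace's method (interior maximum) gives
  I(n) ~ e^(f(x*)) · sqrt(2π / |f''(x*)|)
        = exp(3n ln(3n/13) − 3n) · sqrt(2π · 3n / 13^2)
        = (3n/13)^(3n) e^(−3n) · sqrt(2π·3n) / 13
        = (sqrt(2π·3n) / 13) · (3n/(13e))^(3n).
This matches Γ(3n+1)/13^(3n+1) with Stirling applied to Γ.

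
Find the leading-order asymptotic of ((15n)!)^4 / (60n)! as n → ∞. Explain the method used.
((15n)!)^4/(60n)! ~ ((2π·15n)^(3/2) / 2) · 4^(−4·15n)  →  0

Write N = 15n. Stirling: N! ~ sqrt(2π N)(N/e)^N and (4N)! ~ sqrt(2π·4N)·(4N/e)^(4N).
  (N!)^4/(4N)! ~ (2π N)^(4/2) (N/e)^(4N) / [sqrt(2π·4N) (4N/e)^(4N)]
     = (2π N)^(4/2) / sqrt(2π·4N) · (N/(4N))^(4N)
     = (2π N)^((4−1)/2) / 2 · 4^(−4N).
Since 4^4 > 1, the factor 4^(−4N) decays exponentially, so the ratio → 0. Substituting N = 15n gives the stated form.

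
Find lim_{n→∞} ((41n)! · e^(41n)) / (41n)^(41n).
lim = ∞

Stirling: (41n)! ~ sqrt(2π·41n) · (41n/e)^(41n). Hence
  (41n)! · e^(41n) / (41n)^(41n) ~ sqrt(2π·41n) = sqrt(2π·41) · sqrt(n) → ∞.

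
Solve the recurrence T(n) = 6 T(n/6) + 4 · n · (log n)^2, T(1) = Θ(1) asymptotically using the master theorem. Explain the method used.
T(n) = Θ(n · (log n)^3)

Here log_6 6 = 1 and f(n) = 4 · n · (log n)^2 = Θ(n^(log_6 6) · (log n)^2). This is the extended Case 2 of the master theorem (f matches the critical exponent up to log factors), giving T(n) = Θ(n^(log_6 6) · (log n)^(2+1)) = Θ(n · (log n)^3).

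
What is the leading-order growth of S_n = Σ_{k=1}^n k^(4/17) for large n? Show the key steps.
S_n ~ (17/21) · n^(21/17)

Integral comparison: Σ_{k=1}^n k^(4/17) = ∫_0^n x^(4/17) dx + O(n^(4/17)). The integral is n^(1 + 4/17) / (1 + 4/17) = n^((4+17)/17) / ((4+17)/17) = (17/21) · n^(21/17).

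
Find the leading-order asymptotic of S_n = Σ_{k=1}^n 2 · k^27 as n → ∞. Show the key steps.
S_n ~ n^28 / 14

By integral comparison (Euler-Maclaurin), Σ_{k=1}^n 2 · k^27 = 2 · ∫_0^n x^27 dx + O(n^27) = 2 · n^28/28 = n^28 / 14 + O(n^27). (Equivalently, Faulhaber's formula gives the same leading term.)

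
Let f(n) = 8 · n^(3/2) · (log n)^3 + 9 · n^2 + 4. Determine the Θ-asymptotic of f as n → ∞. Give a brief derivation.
f(n) ∈ Θ(n^2)

Compare the terms by growth order. For large n, n^a · (log n)^b dominates n^a' · (log n)^b' iff a > a', or (a = a' and b > b'). Ranking the 3 terms shows the dominant one is 9 · n^2. Hence f(n) ∈ Θ(n^2).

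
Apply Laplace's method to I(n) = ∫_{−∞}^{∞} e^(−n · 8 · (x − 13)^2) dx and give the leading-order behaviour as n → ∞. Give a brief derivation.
I(n) = sqrt(π/(8n))

Here φ(x) = 8 · (x − 13)^2 has its unique minimum at x* = 13 with φ(x*) = 0 and φ''(x*) = 16. Laplace's method gives
  I(n) ~ e^(−n φ(x*)) · sqrt(2π / (n · φ''(x*))) = sqrt(2π / (16n)) = sqrt(π/(8n)).
This is exact: substituting u = (x − 13)·sqrt(8n) gives I(n) = (1/sqrt(8n)) ∫_{−∞}^{∞} e^(−u^2) du = sqrt(π/(8n)).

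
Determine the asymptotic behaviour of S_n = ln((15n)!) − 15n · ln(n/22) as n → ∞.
S_n ~ 15n · (ln 330 − 1) + O(ln n)

Stirling: ln((15n)!) = 15n ln(15n) − 15n + O(ln n).
  S_n = 15n ln(15n) − 15n − 15n ln(n/22) + O(ln n)
      = 15n ln(15n) − 15n ln n + 15n ln 22 − 15n + O(ln n)
      = 15n ln 15 + 15n ln 22 − 15n + O(ln n)
      = 15n (ln 330 − 1) + O(ln n).
Numerically ln(330) − 1 ≈ 4.7991.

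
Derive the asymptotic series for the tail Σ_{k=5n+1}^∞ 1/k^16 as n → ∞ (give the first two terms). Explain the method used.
Σ_{k>5n} 1/k^16 = 1/(15 · (5n)^15) − 1/(2 · (5n)^16) + O(1/(5n)^17)

Compare to the integral: ∫_{5n}^∞ x^(−16) dx = [−x^(−15)/15]_{5n}^∞ = 1/((16−1)·(5n)^15). The Euler-Maclaurin correction adds −f(5n)/2 = −1/(2·(5n)^16). Euler-Maclaurin then gives
  Σ_{k>5n} 1/k^16 = ∫_{5n}^∞ dx/x^16 − 1/(2·(5n)^16) + O(1/(5n)^17).
(Equivalently this is ζ(16) − Σ_{k≤5n} 1/k^16.)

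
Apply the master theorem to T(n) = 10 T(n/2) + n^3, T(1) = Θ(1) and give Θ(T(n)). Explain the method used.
T(n) = Θ(n^(log_2 10))

Master theorem: compare f(n) = n^3 to n^(log_2 10) where log_2 10 ≈ 3.322. Since 3 < log_2 10, we have f(n) = O(n^(log_2 10 − ε)) for some ε > 0 — Case 1. Hence T(n) = Θ(n^(log_2 10)).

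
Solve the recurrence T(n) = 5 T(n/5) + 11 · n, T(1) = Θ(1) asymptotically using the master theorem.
T(n) = Θ(n log n)

log_5 5 = 1, and f(n) = 11 · n = Θ(n^(log_5 5)). This is Case 2 of the master theorem: T(n) = Θ(f(n) · log n) = Θ(n log n).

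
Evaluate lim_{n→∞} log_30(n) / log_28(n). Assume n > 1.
lim = ln(28) / ln(30) = log_30(28)

Change of base: log_30(n) = ln n / ln 30 and log_28(n) = ln n / ln 28. The ratio is (ln n / ln 30) · (ln 28 / ln n) = ln 28 / ln 30, a constant independent of n. So the limit is ln 28 / ln 30 = log_30(28).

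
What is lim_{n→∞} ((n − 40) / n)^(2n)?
lim = e^(−80)

Rewrite as (1 − 40/n)^(2n). By the standard limit (1 + x/n)^n → e^x, we have (1 − 40/n)^n → e^(−40), and raising to the 2nd power gives e^(−80).
More precisely, ln[(1 − 40/n)^(2n)] = 2n · ln(1 − 40/n) = 2n · (-40/n + O(1/n^2)) = -80 + O(1/n) → -80.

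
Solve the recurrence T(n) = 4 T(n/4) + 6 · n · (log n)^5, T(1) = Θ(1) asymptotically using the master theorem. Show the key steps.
T(n) = Θ(n · (log n)^6)

Here log_4 4 = 1 and f(n) = 6 · n · (log n)^5 = Θ(n^(log_4 4) · (log n)^5). This is the extended Case 2 of the master theorem (f matches the critical exponent up to log factors), giving T(n) = Θ(n^(log_4 4) · (log n)^(5+1)) = Θ(n · (log n)^6).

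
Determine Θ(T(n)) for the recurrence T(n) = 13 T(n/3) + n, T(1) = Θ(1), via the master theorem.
T(n) = Θ(n^(log_3 13))

Master theorem: compare f(n) = n to n^(log_3 13) where log_3 13 ≈ 2.335. Since 1 < log_3 13, we have f(n) = O(n^(log_3 13 − ε)) for some ε > 0 — Case 1. Hence T(n) = Θ(n^(log_3 13)).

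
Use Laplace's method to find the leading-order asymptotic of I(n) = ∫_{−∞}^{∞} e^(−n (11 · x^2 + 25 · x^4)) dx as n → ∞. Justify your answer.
I(n) ~ sqrt(π/(11n))

φ(x) = 11 · x^2 + 25 · x^4 has its unique global minimum at x* = 0 (since φ'(x) = 22x + 100x^3 = 0 only at x = 0 for real x with both coefficients positive, and φ → ∞ as |x| → ∞). At x* = 0, φ(0) = 0 and φ''(0) = 22. Laplace's method then gives
  I(n) ~ sqrt(2π / (n · φ''(0))) · e^(−n φ(0)) = sqrt(2π / (22n)) = sqrt(π/(11n)).
The 25 · x^4 term contributes only at subleading order (an O(1/n) relative correction).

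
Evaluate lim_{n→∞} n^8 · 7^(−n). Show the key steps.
lim = 0

Exponentials with base > 1 dominate every fixed polynomial: for any fixed c, n^c / 7^n → 0 as n → ∞ (e.g. by the ratio test, or by writing 7^n = e^(n ln 7) and noting e^(n ln 7) / n^c → ∞). Hence n^8 · 7^(−n) = n^8 / 7^n → 0.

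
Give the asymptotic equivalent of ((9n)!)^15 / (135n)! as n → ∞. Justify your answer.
((9n)!)^15/(135n)! ~ ((2π·9n)^(14/2) / sqrt(15)) · 15^(−15·9n)  →  0

Write N = 9n. Stirling: N! ~ sqrt(2π N)(N/e)^N and (15N)! ~ sqrt(2π·15N)·(15N/e)^(15N).
  (N!)^15/(15N)! ~ (2π N)^(15/2) (N/e)^(15N) / [sqrt(2π·15N) (15N/e)^(15N)]
     = (2π N)^(15/2) / sqrt(2π·15N) · (N/(15N))^(15N)
     = (2π N)^((15−1)/2) / sqrt(15) · 15^(−15N).
Since 15^15 > 1, the factor 15^(−15N) decays exponentially, so the ratio → 0. Substituting N = 9n gives the stated form.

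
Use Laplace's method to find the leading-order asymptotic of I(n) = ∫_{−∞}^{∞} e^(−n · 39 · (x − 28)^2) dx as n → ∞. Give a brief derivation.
I(n) = sqrt(π/(39n))

Here φ(x) = 39 · (x − 28)^2 has its unique minimum at x* = 28 with φ(x*) = 0 and φ''(x*) = 78. Laplace's method gives
  I(n) ~ e^(−n φ(x*)) · sqrt(2π / (n · φ''(x*))) = sqrt(2π / (78n)) = sqrt(π/(39n)).
This is exact: substituting u = (x − 28)·sqrt(39n) gives I(n) = (1/sqrt(39n)) ∫_{−∞}^{∞} e^(−u^2) du = sqrt(π/(39n)).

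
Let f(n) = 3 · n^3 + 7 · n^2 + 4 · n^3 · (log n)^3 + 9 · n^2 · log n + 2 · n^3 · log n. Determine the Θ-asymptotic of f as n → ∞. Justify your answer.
f(n) ∈ Θ(n^3 · (log n)^3)

Compare the terms by growth order. For large n, n^a · (log n)^b dominates n^a' · (log n)^b' iff a > a', or (a = a' and b > b'). Ranking the 5 terms shows the dominant one is 4 · n^3 · (log n)^3. Hence f(n) ∈ Θ(n^3 · (log n)^3).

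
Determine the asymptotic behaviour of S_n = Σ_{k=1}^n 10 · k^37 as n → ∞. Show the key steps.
S_n ~ 5 · n^38 / 19

By integral comparison (Euler-Maclaurin), Σ_{k=1}^n 10 · k^37 = 10 · ∫_0^n x^37 dx + O(n^37) = 10 · n^38/38 = 5 · n^38 / 19 + O(n^37). (Equivalently, Faulhaber's formula gives the same leading term.)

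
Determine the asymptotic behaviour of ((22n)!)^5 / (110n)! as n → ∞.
((22n)!)^5/(110n)! ~ ((2π·22n)^(4/2) / sqrt(5)) · 5^(−5·22n)  →  0

Write N = 22n. Stirling: N! ~ sqrt(2π N)(N/e)^N and (5N)! ~ sqrt(2π·5N)·(5N/e)^(5N).
  (N!)^5/(5N)! ~ (2π N)^(5/2) (N/e)^(5N) / [sqrt(2π·5N) (5N/e)^(5N)]
     = (2π N)^(5/2) / sqrt(2π·5N) · (N/(5N))^(5N)
     = (2π N)^((5−1)/2) / sqrt(5) · 5^(−5N).
Since 5^5 > 1, the factor 5^(−5N) decays exponentially, so the ratio → 0. Substituting N = 22n gives the stated form.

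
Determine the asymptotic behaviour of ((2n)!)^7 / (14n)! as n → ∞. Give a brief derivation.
((2n)!)^7/(14n)! ~ ((2π·2n)^(6/2) / sqrt(7)) · 7^(−7·2n)  →  0

Write N = 2n. Stirling: N! ~ sqrt(2π N)(N/e)^N and (7N)! ~ sqrt(2π·7N)·(7N/e)^(7N).
  (N!)^7/(7N)! ~ (2π N)^(7/2) (N/e)^(7N) / [sqrt(2π·7N) (7N/e)^(7N)]
     = (2π N)^(7/2) / sqrt(2π·7N) · (N/(7N))^(7N)
     = (2π N)^((7−1)/2) / sqrt(7) · 7^(−7N).
Since 7^7 > 1, the factor 7^(−7N) decays exponentially, so the ratio → 0. Substituting N = 2n gives the stated form.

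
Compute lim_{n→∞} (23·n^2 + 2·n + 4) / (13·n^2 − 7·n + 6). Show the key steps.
lim = 23/13

For large n the leading n^2 terms dominate both numerator and denominator. Dividing top and bottom by n^2, every other term tends to 0, leaving 23/13.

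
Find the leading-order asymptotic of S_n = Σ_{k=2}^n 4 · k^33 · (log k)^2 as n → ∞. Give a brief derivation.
S_n ~ 2 · n^34 · (log n)^2 / 17

By integral comparison, S_n = ∫_1^n 4 · x^33 · (log x)^2 dx + O(n^33 · (log n)^2). For the integral, the leading term of ∫_1^n x^33 (log x)^2 dx is n^34/34 · (log n)^2 (by repeated integration by parts; each step lowers the log-exponent and produces a relatively O(1/log n) correction). Hence S_n ~ 2 · n^34 · (log n)^2 / 17.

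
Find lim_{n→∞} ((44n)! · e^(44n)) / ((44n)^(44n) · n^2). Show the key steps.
lim = 0

Stirling: (44n)! ~ sqrt(2π·44n) · (44n/e)^(44n). Hence
  (44n)! · e^(44n) / (44n)^(44n) ~ sqrt(2π·44n).
Dividing by n^2: sqrt(2π·44n) / n^2 = sqrt(2π·44) · n^((1−4)/2), so the expression behaves like sqrt(2π·44) · n^((1−4)/2) → 0.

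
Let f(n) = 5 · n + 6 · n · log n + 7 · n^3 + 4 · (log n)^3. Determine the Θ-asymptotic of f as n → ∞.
f(n) ∈ Θ(n^3)

Compare the terms by growth order. For large n, n^a · (log n)^b dominates n^a' · (log n)^b' iff a > a', or (a = a' and b > b'). Ranking the 4 terms shows the dominant one is 7 · n^3. Hence f(n) ∈ Θ(n^3).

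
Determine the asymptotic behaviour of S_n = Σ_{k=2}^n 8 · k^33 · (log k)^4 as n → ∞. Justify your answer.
S_n ~ 4 · n^34 · (log n)^4 / 17

By integral comparison, S_n = ∫_1^n 8 · x^33 · (log x)^4 dx + O(n^33 · (log n)^4). For the integral, the leading term of ∫_1^n x^33 (log x)^4 dx is n^34/34 · (log n)^4 (by repeated integration by parts; each step lowers the log-exponent and produces a relatively O(1/log n) correction). Hence S_n ~ 4 · n^34 · (log n)^4 / 17.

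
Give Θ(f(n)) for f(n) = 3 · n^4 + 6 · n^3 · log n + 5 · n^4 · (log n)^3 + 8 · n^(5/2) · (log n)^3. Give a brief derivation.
f(n) ∈ Θ(n^4 · (log n)^3)

Compare the terms by growth order. For large n, n^a · (log n)^b dominates n^a' · (log n)^b' iff a > a', or (a = a' and b > b'). Ranking the 4 terms shows the dominant one is 5 · n^4 · (log n)^3. Hence f(n) ∈ Θ(n^4 · (log n)^3).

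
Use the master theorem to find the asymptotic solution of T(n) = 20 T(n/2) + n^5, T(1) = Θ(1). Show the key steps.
T(n) = Θ(n^5)

log_2 20 ≈ 4.322. f(n) = n^5 dominates n^(log_2 20) since 5 > 4.322, and the regularity condition a·f(n/b) = 20·(n/2)^5 = (20/32)·n^5 ≤ c·f(n) holds with c = 20/32 ≈ 0.625 < 1. So this is Case 3: T(n) = Θ(f(n)) = Θ(n^5).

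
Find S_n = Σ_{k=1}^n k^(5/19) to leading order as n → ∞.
S_n ~ (19/24) · n^(24/19)

Integral comparison: Σ_{k=1}^n k^(5/19) = ∫_0^n x^(5/19) dx + O(n^(5/19)). The integral is n^(1 + 5/19) / (1 + 5/19) = n^((5+19)/19) / ((5+19)/19) = (19/24) · n^(24/19).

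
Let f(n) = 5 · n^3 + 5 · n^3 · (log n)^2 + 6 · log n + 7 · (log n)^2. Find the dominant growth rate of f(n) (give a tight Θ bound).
f(n) ∈ Θ(n^3 · (log n)^2)

Compare the terms by growth order. For large n, n^a · (log n)^b dominates n^a' · (log n)^b' iff a > a', or (a = a' and b > b'). Ranking the 4 terms shows the dominant one is 5 · n^3 · (log n)^2. Hence f(n) ∈ Θ(n^3 · (log n)^2).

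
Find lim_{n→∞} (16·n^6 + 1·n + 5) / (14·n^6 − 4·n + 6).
lim = 16/14 = 8/7

For large n the leading n^6 terms dominate both numerator and denominator. Dividing top and bottom by n^6, every other term tends to 0, leaving 16/14 = 8/7.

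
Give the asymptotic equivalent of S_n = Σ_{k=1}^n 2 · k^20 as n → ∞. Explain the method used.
S_n ~ 2 · n^21 / 21

By integral comparison (Euler-Maclaurin), Σ_{k=1}^n 2 · k^20 = 2 · ∫_0^n x^20 dx + O(n^20) = 2 · n^21/21 + O(n^20). (Equivalently, Faulhaber's formula gives the same leading term.)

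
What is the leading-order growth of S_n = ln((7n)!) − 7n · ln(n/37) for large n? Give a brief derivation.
S_n ~ 7n · (ln 259 − 1) + O(ln n)

Stirling: ln((7n)!) = 7n ln(7n) − 7n + O(ln n).
  S_n = 7n ln(7n) − 7n − 7n ln(n/37) + O(ln n)
      = 7n ln(7n) − 7n ln n + 7n ln 37 − 7n + O(ln n)
      = 7n ln 7 + 7n ln 37 − 7n + O(ln n)
      = 7n (ln 259 − 1) + O(ln n).
Numerically ln(259) − 1 ≈ 4.5568.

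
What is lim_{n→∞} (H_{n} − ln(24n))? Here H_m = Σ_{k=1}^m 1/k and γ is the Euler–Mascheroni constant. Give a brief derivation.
lim = −ln 24 + γ

By Euler-Maclaurin, H_m = ln m + γ + O(1/m). So
  H_{n} − ln(24n) = ln(n) + γ − ln(24n) + O(1/n)
                       = ln(1/24) + γ + O(1/n).
Hence the limit is ln(1/24) + γ.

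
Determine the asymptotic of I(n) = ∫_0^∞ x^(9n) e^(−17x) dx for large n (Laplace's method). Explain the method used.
I(n) ~ (sqrt(2π·9n) / 17) · (9n/(17e))^(9n)

Write the integrand as exp(9n ln x − 17x) and set f(x) = 9n ln x − 17x. Then f'(x) = 9n/x − 17 = 0 at x* = 9n/17, and f''(x*) = −9n/x*^2 = −17^2/(9n). Laplace's method (interior maximum) gives
  I(n) ~ e^(f(x*)) · sqrt(2π / |f''(x*)|)
        = exp(9n ln(9n/17) − 9n) · sqrt(2π · 9n / 17^2)
        = (9n/17)^(9n) e^(−9n) · sqrt(2π·9n) / 17
        = (sqrt(2π·9n) / 17) · (9n/(17e))^(9n).
This matches Γ(9n+1)/17^(9n+1) with Stirling applied to Γ.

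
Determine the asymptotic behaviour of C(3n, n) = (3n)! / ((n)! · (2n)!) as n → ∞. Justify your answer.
C(3n, n) ~ (27/4)^(n) · sqrt(3/(4π·n))

Write N = n. Apply Stirling to each factorial:
  (3N)! ~ sqrt(2π·3N) · (3N/e)^(3N),
  N! ~ sqrt(2π N) · (N/e)^N,
  (2N)! ~ sqrt(2π·2N) · (2N/e)^(2N).
The exponential factors combine to (3N)^(3N) / (N^N · (2N)^(2N)) = 3^(3N)/2^(2N) = (3^3/2^2)^N = (27/4)^N.
The square-root prefactors combine to sqrt(2π·3N) / (sqrt(2π N)·sqrt(2π·2N)) = sqrt(3 / (2π·2·N)) = sqrt(3/(4π·n)).
Substituting N = n: C(3n, n) ~ (27/4)^(n) · sqrt(3/(4π·n)).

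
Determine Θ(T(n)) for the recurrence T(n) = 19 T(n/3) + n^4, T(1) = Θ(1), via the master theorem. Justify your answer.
T(n) = Θ(n^4)

log_3 19 ≈ 2.680. f(n) = n^4 dominates n^(log_3 19) since 4 > 2.680, and the regularity condition a·f(n/b) = 19·(n/3)^4 = (19/81)·n^4 ≤ c·f(n) holds with c = 19/81 ≈ 0.235 < 1. So this is Case 3: T(n) = Θ(f(n)) = Θ(n^4).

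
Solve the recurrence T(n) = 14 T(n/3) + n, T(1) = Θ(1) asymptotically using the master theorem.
T(n) = Θ(n^(log_3 14))

Master theorem: compare f(n) = n to n^(log_3 14) where log_3 14 ≈ 2.402. Since 1 < log_3 14, we have f(n) = O(n^(log_3 14 − ε)) for some ε > 0 — Case 1. Hence T(n) = Θ(n^(log_3 14)).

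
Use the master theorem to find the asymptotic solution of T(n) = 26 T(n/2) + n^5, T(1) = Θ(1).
T(n) = Θ(n^5)

log_2 26 ≈ 4.700. f(n) = n^5 dominates n^(log_2 26) since 5 > 4.700, and the regularity condition a·f(n/b) = 26·(n/2)^5 = (26/32)·n^5 ≤ c·f(n) holds with c = 26/32 ≈ 0.812 < 1. So this is Case 3: T(n) = Θ(f(n)) = Θ(n^5).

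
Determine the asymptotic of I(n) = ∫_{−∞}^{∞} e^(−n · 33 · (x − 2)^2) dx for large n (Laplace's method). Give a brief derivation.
I(n) = sqrt(π/(33n))

Here φ(x) = 33 · (x − 2)^2 has its unique minimum at x* = 2 with φ(x*) = 0 and φ''(x*) = 66. Laplace's method gives
  I(n) ~ e^(−n φ(x*)) · sqrt(2π / (n · φ''(x*))) = sqrt(2π / (66n)) = sqrt(π/(33n)).
This is exact: substituting u = (x − 2)·sqrt(33n) gives I(n) = (1/sqrt(33n)) ∫_{−∞}^{∞} e^(−u^2) du = sqrt(π/(33n)).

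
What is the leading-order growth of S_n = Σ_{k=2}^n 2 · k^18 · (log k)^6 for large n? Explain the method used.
S_n ~ 2 · n^19 · (log n)^6 / 19

By integral comparison, S_n = ∫_1^n 2 · x^18 · (log x)^6 dx + O(n^18 · (log n)^6). For the integral, the leading term of ∫_1^n x^18 (log x)^6 dx is n^19/19 · (log n)^6 (by repeated integration by parts; each step lowers the log-exponent and produces a relatively O(1/log n) correction). Hence S_n ~ 2 · n^19 · (log n)^6 / 19.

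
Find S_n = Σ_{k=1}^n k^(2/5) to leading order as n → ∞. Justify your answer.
S_n ~ (5/7) · n^(7/5)

Integral comparison: Σ_{k=1}^n k^(2/5) = ∫_0^n x^(2/5) dx + O(n^(2/5)). The integral is n^(1 + 2/5) / (1 + 2/5) = n^((2+5)/5) / ((2+5)/5) = (5/7) · n^(7/5).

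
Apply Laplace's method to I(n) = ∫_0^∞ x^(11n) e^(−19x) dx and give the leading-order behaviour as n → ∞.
I(n) ~ (sqrt(2π·11n) / 19) · (11n/(19e))^(11n)

Write the integrand as exp(11n ln x − 19x) and set f(x) = 11n ln x − 19x. Then f'(x) = 11n/x − 19 = 0 at x* = 11n/19, and f''(x*) = −11n/x*^2 = −19^2/(11n). Laplace's method (interior maximum) gives
  I(n) ~ e^(f(x*)) · sqrt(2π / |f''(x*)|)
        = exp(11n ln(11n/19) − 11n) · sqrt(2π · 11n / 19^2)
        = (11n/19)^(11n) e^(−11n) · sqrt(2π·11n) / 19
        = (sqrt(2π·11n) / 19) · (11n/(19e))^(11n).
This matches Γ(11n+1)/19^(11n+1) with Stirling applied to Γ.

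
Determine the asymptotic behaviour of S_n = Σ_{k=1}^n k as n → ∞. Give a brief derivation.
S_n ~ n^2 / 2

By integral comparison (Euler-Maclaurin), Σ_{k=1}^n k = ∫_0^n x^1 dx + O(n) = n^2/2 + O(n). (Equivalently, Faulhaber's formula gives the same leading term.)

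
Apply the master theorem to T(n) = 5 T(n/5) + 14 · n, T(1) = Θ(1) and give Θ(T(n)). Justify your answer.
T(n) = Θ(n log n)

log_5 5 = 1, and f(n) = 14 · n = Θ(n^(log_5 5)). This is Case 2 of the master theorem: T(n) = Θ(f(n) · log n) = Θ(n log n).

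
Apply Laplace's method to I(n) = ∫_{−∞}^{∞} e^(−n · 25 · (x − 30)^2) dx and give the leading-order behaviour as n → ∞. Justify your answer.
I(n) = sqrt(π/(25n))

Here φ(x) = 25 · (x − 30)^2 has its unique minimum at x* = 30 with φ(x*) = 0 and φ''(x*) = 50. Laplace's method gives
  I(n) ~ e^(−n φ(x*)) · sqrt(2π / (n · φ''(x*))) = sqrt(2π / (50n)) = sqrt(π/(25n)).
This is exact: substituting u = (x − 30)·sqrt(25n) gives I(n) = (1/sqrt(25n)) ∫_{−∞}^{∞} e^(−u^2) du = sqrt(π/(25n)).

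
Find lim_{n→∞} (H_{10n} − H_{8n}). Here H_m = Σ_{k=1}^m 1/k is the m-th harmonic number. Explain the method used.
lim = ln(10/8) = ln(5/4)

Euler-Maclaurin gives H_m = ln m + γ + 1/(2m) + O(1/m^2). The γ and O(1/m) terms cancel in the difference:
  H_{10n} − H_{8n} = ln(10n) − ln(8n) + O(1/n) = ln(10/8) + O(1/n).
Hence the limit is ln(10/8) = ln(5/4).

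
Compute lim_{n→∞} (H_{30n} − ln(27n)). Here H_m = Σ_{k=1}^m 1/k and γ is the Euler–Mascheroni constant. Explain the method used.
lim = ln(10/9) + γ

By Euler-Maclaurin, H_m = ln m + γ + O(1/m). So
  H_{30n} − ln(27n) = ln(30n) + γ − ln(27n) + O(1/n)
                       = ln(30/27) + γ + O(1/n).
Hence the limit is ln(30/27) + γ (= ln(10/9)).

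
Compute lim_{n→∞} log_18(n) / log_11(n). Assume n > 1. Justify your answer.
lim = ln(11) / ln(18) = log_18(11)

Change of base: log_18(n) = ln n / ln 18 and log_11(n) = ln n / ln 11. The ratio is (ln n / ln 18) · (ln 11 / ln n) = ln 11 / ln 18, a constant independent of n. So the limit is ln 11 / ln 18 = log_18(11).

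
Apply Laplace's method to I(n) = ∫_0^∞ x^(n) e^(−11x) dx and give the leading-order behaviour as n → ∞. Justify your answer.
I(n) ~ (sqrt(2π·n) / 11) · (n/(11e))^(n)

Write the integrand as exp(n ln x − 11x) and set f(x) = n ln x − 11x. Then f'(x) = n/x − 11 = 0 at x* = n/11, and f''(x*) = −n/x*^2 = −11^2/(n). Laplace's method (interior maximum) gives
  I(n) ~ e^(f(x*)) · sqrt(2π / |f''(x*)|)
        = exp(n ln(n/11) − n) · sqrt(2π · n / 11^2)
        = (n/11)^(n) e^(−n) · sqrt(2π·n) / 11
        = (sqrt(2π·n) / 11) · (n/(11e))^(n).
This matches Γ(n+1)/11^(n+1) with Stirling applied to Γ.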